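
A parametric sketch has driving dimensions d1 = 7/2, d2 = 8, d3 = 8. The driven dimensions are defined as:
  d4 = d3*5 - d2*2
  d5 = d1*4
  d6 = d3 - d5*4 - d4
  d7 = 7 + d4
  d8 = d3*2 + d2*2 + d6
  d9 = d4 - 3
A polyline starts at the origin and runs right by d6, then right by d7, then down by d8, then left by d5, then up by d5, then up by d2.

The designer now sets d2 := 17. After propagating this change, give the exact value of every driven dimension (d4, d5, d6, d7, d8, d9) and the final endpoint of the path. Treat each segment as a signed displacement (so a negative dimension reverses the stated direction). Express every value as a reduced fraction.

d4 = 6
d5 = 14
d6 = -54
d7 = 13
d8 = -4
d9 = 3
endpoint = (-55, 35)

Apply edit: d2 := 17
  d4 = d3*5 - d2*2 = 6
  d5 = d1*4 = 14
  d6 = d3 - d5*4 - d4 = -54
  d7 = 7 + d4 = 13
  d8 = d3*2 + d2*2 + d6 = -4
  d9 = d4 - 3 = 3
Walk from origin (0, 0):
  seg 1: right by d6 = -54 → (-54, 0)
  seg 2: right by d7 = 13 → (-41, 0)
  seg 3: down by d8 = -4 → (-41, 4)
  seg 4: left by d5 = 14 → (-55, 4)
  seg 5: up by d5 = 14 → (-55, 18)
  seg 6: up by d2 = 17 → (-55, 35)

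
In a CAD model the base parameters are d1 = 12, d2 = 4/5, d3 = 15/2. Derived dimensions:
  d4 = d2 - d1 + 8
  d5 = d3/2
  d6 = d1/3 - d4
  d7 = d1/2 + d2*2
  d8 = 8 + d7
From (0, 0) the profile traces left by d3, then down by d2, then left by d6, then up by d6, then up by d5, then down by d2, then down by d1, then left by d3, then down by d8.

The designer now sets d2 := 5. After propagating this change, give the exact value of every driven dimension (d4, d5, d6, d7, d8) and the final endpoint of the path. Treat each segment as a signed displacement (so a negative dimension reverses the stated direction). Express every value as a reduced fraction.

d4 = 1
d5 = 15/4
d6 = 3
d7 = 16
d8 = 24
endpoint = (-18, -157/4)

Apply edit: d2 := 5
  d4 = d2 - d1 + 8 = 1
  d5 = d3/2 = 15/4
  d6 = d1/3 - d4 = 3
  d7 = d1/2 + d2*2 = 16
  d8 = 8 + d7 = 24
Walk from origin (0, 0):
  seg 1: left by d3 = 15/2 → (-15/2, 0)
  seg 2: down by d2 = 5 → (-15/2, -5)
  seg 3: left by d6 = 3 → (-21/2, -5)
  seg 4: up by d6 = 3 → (-21/2, -2)
  seg 5: up by d5 = 15/4 → (-21/2, 7/4)
  seg 6: down by d2 = 5 → (-21/2, -13/4)
  seg 7: down by d1 = 12 → (-21/2, -61/4)
  seg 8: left by d3 = 15/2 → (-18, -61/4)
  seg 9: down by d8 = 24 → (-18, -157/4)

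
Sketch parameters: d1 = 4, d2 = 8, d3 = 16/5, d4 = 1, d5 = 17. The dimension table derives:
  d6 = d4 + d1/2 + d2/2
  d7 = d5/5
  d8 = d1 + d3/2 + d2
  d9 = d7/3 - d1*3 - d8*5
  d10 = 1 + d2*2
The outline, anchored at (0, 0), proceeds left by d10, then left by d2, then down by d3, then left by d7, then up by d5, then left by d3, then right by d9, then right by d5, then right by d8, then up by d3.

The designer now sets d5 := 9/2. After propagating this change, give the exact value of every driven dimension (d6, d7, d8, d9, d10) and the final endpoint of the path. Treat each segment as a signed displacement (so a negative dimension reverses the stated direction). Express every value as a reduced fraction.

Apply edit: d5 := 9/2
  d6 = d4 + d1/2 + d2/2 = 7
  d7 = d5/5 = 9/10
  d8 = d1 + d3/2 + d2 = 68/5
  d9 = d7/3 - d1*3 - d8*5 = -797/10
  d10 = 1 + d2*2 = 17
Walk from origin (0, 0):
  seg 1: left by d10 = 17 → (-17, 0)
  seg 2: left by d2 = 8 → (-25, 0)
  seg 3: down by d3 = 16/5 → (-25, -16/5)
  seg 4: left by d7 = 9/10 → (-259/10, -16/5)
  seg 5: up by d5 = 9/2 → (-259/10, 13/10)
  seg 6: left by d3 = 16/5 → (-291/10, 13/10)
  seg 7: right by d9 = -797/10 → (-544/5, 13/10)
  seg 8: right by d5 = 9/2 → (-1043/10, 13/10)
  seg 9: right by d8 = 68/5 → (-907/10, 13/10)
  seg 10: up by d3 = 16/5 → (-907/10, 9/2)

d6 = 7
d7 = 9/10
d8 = 68/5
d9 = -797/10
d10 = 17
endpoint = (-907/10, 9/2)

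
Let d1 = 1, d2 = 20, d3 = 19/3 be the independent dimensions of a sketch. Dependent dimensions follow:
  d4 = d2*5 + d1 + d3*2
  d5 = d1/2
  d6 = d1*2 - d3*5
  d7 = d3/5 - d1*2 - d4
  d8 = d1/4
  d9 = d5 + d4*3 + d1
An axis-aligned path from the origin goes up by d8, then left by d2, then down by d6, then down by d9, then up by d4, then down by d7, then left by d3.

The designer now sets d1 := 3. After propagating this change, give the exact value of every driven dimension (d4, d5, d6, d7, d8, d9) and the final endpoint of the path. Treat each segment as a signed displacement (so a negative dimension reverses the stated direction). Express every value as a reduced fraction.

d4 = 347/3
d5 = 3/2
d6 = -77/3
d7 = -602/5
d8 = 3/4
d9 = 703/2
endpoint = (-79/3, -5341/60)

Apply edit: d1 := 3
  d4 = d2*5 + d1 + d3*2 = 347/3
  d5 = d1/2 = 3/2
  d6 = d1*2 - d3*5 = -77/3
  d7 = d3/5 - d1*2 - d4 = -602/5
  d8 = d1/4 = 3/4
  d9 = d5 + d4*3 + d1 = 703/2
Walk from origin (0, 0):
  seg 1: up by d8 = 3/4 → (0, 3/4)
  seg 2: left by d2 = 20 → (-20, 3/4)
  seg 3: down by d6 = -77/3 → (-20, 317/12)
  seg 4: down by d9 = 703/2 → (-20, -3901/12)
  seg 5: up by d4 = 347/3 → (-20, -2513/12)
  seg 6: down by d7 = -602/5 → (-20, -5341/60)
  seg 7: left by d3 = 19/3 → (-79/3, -5341/60)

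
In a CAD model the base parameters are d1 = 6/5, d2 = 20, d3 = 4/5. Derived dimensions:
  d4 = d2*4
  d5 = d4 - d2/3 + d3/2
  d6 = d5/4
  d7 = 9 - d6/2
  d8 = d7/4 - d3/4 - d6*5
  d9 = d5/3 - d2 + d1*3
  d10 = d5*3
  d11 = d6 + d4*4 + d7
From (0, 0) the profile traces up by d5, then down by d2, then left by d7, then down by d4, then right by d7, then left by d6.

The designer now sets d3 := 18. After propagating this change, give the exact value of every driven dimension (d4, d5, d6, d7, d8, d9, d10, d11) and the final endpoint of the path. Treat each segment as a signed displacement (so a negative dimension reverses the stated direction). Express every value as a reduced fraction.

d4 = 80
d5 = 247/3
d6 = 247/12
d7 = -31/24
d8 = -10343/96
d9 = 497/45
d10 = 247
d11 = 8143/24
endpoint = (-247/12, -53/3)

Apply edit: d3 := 18
  d4 = d2*4 = 80
  d5 = d4 - d2/3 + d3/2 = 247/3
  d6 = d5/4 = 247/12
  d7 = 9 - d6/2 = -31/24
  d8 = d7/4 - d3/4 - d6*5 = -10343/96
  d9 = d5/3 - d2 + d1*3 = 497/45
  d10 = d5*3 = 247
  d11 = d6 + d4*4 + d7 = 8143/24
Walk from origin (0, 0):
  seg 1: up by d5 = 247/3 → (0, 247/3)
  seg 2: down by d2 = 20 → (0, 187/3)
  seg 3: left by d7 = -31/24 → (31/24, 187/3)
  seg 4: down by d4 = 80 → (31/24, -53/3)
  seg 5: right by d7 = -31/24 → (0, -53/3)
  seg 6: left by d6 = 247/12 → (-247/12, -53/3)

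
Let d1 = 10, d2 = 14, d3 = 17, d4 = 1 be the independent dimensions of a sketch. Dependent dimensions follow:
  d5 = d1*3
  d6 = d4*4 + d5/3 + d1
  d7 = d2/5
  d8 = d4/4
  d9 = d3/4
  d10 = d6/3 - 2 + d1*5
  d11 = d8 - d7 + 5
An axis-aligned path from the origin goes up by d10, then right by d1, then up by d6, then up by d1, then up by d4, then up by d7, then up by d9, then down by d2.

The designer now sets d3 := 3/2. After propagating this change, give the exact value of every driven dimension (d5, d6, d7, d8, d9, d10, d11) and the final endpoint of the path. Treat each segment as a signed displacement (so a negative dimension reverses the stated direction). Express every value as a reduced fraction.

Apply edit: d3 := 3/2
  d5 = d1*3 = 30
  d6 = d4*4 + d5/3 + d1 = 24
  d7 = d2/5 = 14/5
  d8 = d4/4 = 1/4
  d9 = d3/4 = 3/8
  d10 = d6/3 - 2 + d1*5 = 56
  d11 = d8 - d7 + 5 = 49/20
Walk from origin (0, 0):
  seg 1: up by d10 = 56 → (0, 56)
  seg 2: right by d1 = 10 → (10, 56)
  seg 3: up by d6 = 24 → (10, 80)
  seg 4: up by d1 = 10 → (10, 90)
  seg 5: up by d4 = 1 → (10, 91)
  seg 6: up by d7 = 14/5 → (10, 469/5)
  seg 7: up by d9 = 3/8 → (10, 3767/40)
  seg 8: down by d2 = 14 → (10, 3207/40)

d5 = 30
d6 = 24
d7 = 14/5
d8 = 1/4
d9 = 3/8
d10 = 56
d11 = 49/20
endpoint = (10, 3207/40)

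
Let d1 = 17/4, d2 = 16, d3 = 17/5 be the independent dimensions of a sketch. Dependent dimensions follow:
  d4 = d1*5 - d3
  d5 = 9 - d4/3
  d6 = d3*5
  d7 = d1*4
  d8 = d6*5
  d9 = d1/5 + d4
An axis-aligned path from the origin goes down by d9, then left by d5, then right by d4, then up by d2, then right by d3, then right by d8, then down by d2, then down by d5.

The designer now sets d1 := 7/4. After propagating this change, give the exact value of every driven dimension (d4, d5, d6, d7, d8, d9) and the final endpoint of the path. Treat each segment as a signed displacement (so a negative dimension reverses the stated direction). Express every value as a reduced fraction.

Apply edit: d1 := 7/4
  d4 = d1*5 - d3 = 107/20
  d5 = 9 - d4/3 = 433/60
  d6 = d3*5 = 17
  d7 = d1*4 = 7
  d8 = d6*5 = 85
  d9 = d1/5 + d4 = 57/10
Walk from origin (0, 0):
  seg 1: down by d9 = 57/10 → (0, -57/10)
  seg 2: left by d5 = 433/60 → (-433/60, -57/10)
  seg 3: right by d4 = 107/20 → (-28/15, -57/10)
  seg 4: up by d2 = 16 → (-28/15, 103/10)
  seg 5: right by d3 = 17/5 → (23/15, 103/10)
  seg 6: right by d8 = 85 → (1298/15, 103/10)
  seg 7: down by d2 = 16 → (1298/15, -57/10)
  seg 8: down by d5 = 433/60 → (1298/15, -155/12)

d4 = 107/20
d5 = 433/60
d6 = 17
d7 = 7
d8 = 85
d9 = 57/10
endpoint = (1298/15, -155/12)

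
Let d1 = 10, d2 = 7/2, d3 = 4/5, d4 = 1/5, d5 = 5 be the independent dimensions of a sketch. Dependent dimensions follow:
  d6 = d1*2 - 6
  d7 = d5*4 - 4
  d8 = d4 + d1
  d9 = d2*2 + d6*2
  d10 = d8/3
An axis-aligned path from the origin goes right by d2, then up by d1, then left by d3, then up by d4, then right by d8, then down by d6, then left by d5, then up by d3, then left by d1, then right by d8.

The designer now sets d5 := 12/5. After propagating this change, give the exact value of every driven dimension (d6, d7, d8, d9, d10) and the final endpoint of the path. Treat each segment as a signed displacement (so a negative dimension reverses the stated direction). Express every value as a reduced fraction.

d6 = 14
d7 = 28/5
d8 = 51/5
d9 = 35
d10 = 17/5
endpoint = (107/10, -3)

Apply edit: d5 := 12/5
  d6 = d1*2 - 6 = 14
  d7 = d5*4 - 4 = 28/5
  d8 = d4 + d1 = 51/5
  d9 = d2*2 + d6*2 = 35
  d10 = d8/3 = 17/5
Walk from origin (0, 0):
  seg 1: right by d2 = 7/2 → (7/2, 0)
  seg 2: up by d1 = 10 → (7/2, 10)
  seg 3: left by d3 = 4/5 → (27/10, 10)
  seg 4: up by d4 = 1/5 → (27/10, 51/5)
  seg 5: right by d8 = 51/5 → (129/10, 51/5)
  seg 6: down by d6 = 14 → (129/10, -19/5)
  seg 7: left by d5 = 12/5 → (21/2, -19/5)
  seg 8: up by d3 = 4/5 → (21/2, -3)
  seg 9: left by d1 = 10 → (1/2, -3)
  seg 10: right by d8 = 51/5 → (107/10, -3)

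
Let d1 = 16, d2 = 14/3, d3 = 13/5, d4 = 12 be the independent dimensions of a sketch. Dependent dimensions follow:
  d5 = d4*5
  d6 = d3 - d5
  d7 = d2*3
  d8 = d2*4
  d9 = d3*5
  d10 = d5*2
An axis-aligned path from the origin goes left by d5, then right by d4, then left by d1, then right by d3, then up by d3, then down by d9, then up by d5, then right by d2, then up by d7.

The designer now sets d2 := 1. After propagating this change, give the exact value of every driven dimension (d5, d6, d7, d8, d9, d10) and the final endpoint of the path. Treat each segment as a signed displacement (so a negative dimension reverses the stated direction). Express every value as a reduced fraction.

d5 = 60
d6 = -287/5
d7 = 3
d8 = 4
d9 = 13
d10 = 120
endpoint = (-302/5, 263/5)

Apply edit: d2 := 1
  d5 = d4*5 = 60
  d6 = d3 - d5 = -287/5
  d7 = d2*3 = 3
  d8 = d2*4 = 4
  d9 = d3*5 = 13
  d10 = d5*2 = 120
Walk from origin (0, 0):
  seg 1: left by d5 = 60 → (-60, 0)
  seg 2: right by d4 = 12 → (-48, 0)
  seg 3: left by d1 = 16 → (-64, 0)
  seg 4: right by d3 = 13/5 → (-307/5, 0)
  seg 5: up by d3 = 13/5 → (-307/5, 13/5)
  seg 6: down by d9 = 13 → (-307/5, -52/5)
  seg 7: up by d5 = 60 → (-307/5, 248/5)
  seg 8: right by d2 = 1 → (-302/5, 248/5)
  seg 9: up by d7 = 3 → (-302/5, 263/5)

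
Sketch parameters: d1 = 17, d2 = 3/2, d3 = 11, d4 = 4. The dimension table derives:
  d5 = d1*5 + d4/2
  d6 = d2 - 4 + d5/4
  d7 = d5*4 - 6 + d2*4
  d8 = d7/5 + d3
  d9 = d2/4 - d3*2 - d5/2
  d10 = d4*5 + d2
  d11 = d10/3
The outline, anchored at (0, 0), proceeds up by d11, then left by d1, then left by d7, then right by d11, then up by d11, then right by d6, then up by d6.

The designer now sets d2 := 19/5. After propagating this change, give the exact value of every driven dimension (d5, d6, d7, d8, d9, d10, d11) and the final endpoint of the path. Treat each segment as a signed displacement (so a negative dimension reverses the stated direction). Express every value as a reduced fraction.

d5 = 87
d6 = 431/20
d7 = 1786/5
d8 = 2061/25
d9 = -1291/20
d10 = 119/5
d11 = 119/15
endpoint = (-20683/60, 449/12)

Apply edit: d2 := 19/5
  d5 = d1*5 + d4/2 = 87
  d6 = d2 - 4 + d5/4 = 431/20
  d7 = d5*4 - 6 + d2*4 = 1786/5
  d8 = d7/5 + d3 = 2061/25
  d9 = d2/4 - d3*2 - d5/2 = -1291/20
  d10 = d4*5 + d2 = 119/5
  d11 = d10/3 = 119/15
Walk from origin (0, 0):
  seg 1: up by d11 = 119/15 → (0, 119/15)
  seg 2: left by d1 = 17 → (-17, 119/15)
  seg 3: left by d7 = 1786/5 → (-1871/5, 119/15)
  seg 4: right by d11 = 119/15 → (-5494/15, 119/15)
  seg 5: up by d11 = 119/15 → (-5494/15, 238/15)
  seg 6: right by d6 = 431/20 → (-20683/60, 238/15)
  seg 7: up by d6 = 431/20 → (-20683/60, 449/12)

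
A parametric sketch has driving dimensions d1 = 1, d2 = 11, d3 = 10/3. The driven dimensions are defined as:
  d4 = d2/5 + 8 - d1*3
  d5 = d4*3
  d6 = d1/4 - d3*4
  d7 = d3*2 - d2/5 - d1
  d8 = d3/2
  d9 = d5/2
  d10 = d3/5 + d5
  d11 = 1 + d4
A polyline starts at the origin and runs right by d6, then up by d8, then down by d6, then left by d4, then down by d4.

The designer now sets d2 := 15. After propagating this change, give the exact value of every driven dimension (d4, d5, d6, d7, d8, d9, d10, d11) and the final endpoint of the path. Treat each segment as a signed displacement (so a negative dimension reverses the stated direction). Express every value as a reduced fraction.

Apply edit: d2 := 15
  d4 = d2/5 + 8 - d1*3 = 8
  d5 = d4*3 = 24
  d6 = d1/4 - d3*4 = -157/12
  d7 = d3*2 - d2/5 - d1 = 8/3
  d8 = d3/2 = 5/3
  d9 = d5/2 = 12
  d10 = d3/5 + d5 = 74/3
  d11 = 1 + d4 = 9
Walk from origin (0, 0):
  seg 1: right by d6 = -157/12 → (-157/12, 0)
  seg 2: up by d8 = 5/3 → (-157/12, 5/3)
  seg 3: down by d6 = -157/12 → (-157/12, 59/4)
  seg 4: left by d4 = 8 → (-253/12, 59/4)
  seg 5: down by d4 = 8 → (-253/12, 27/4)

d4 = 8
d5 = 24
d6 = -157/12
d7 = 8/3
d8 = 5/3
d9 = 12
d10 = 74/3
d11 = 9
endpoint = (-253/12, 27/4)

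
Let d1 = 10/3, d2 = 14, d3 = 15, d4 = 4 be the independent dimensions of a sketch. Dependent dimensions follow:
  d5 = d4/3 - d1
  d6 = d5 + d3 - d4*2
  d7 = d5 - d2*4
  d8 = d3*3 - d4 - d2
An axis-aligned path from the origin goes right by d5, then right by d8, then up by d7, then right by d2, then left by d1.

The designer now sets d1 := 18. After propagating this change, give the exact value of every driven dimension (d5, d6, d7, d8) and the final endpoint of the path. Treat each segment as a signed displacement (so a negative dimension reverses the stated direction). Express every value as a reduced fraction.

d5 = -50/3
d6 = -29/3
d7 = -218/3
d8 = 27
endpoint = (19/3, -218/3)

Apply edit: d1 := 18
  d5 = d4/3 - d1 = -50/3
  d6 = d5 + d3 - d4*2 = -29/3
  d7 = d5 - d2*4 = -218/3
  d8 = d3*3 - d4 - d2 = 27
Walk from origin (0, 0):
  seg 1: right by d5 = -50/3 → (-50/3, 0)
  seg 2: right by d8 = 27 → (31/3, 0)
  seg 3: up by d7 = -218/3 → (31/3, -218/3)
  seg 4: right by d2 = 14 → (73/3, -218/3)
  seg 5: left by d1 = 18 → (19/3, -218/3)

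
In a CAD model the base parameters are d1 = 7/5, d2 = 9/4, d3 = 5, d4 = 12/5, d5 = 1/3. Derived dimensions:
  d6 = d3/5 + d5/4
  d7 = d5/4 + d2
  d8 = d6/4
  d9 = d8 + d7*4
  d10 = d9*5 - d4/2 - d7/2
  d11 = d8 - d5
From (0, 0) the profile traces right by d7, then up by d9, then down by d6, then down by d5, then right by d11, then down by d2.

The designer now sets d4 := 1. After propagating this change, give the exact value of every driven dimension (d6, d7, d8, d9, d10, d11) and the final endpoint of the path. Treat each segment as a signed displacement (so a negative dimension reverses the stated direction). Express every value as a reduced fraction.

d6 = 13/12
d7 = 7/3
d8 = 13/48
d9 = 461/48
d10 = 2225/48
d11 = -1/16
endpoint = (109/48, 95/16)

Apply edit: d4 := 1
  d6 = d3/5 + d5/4 = 13/12
  d7 = d5/4 + d2 = 7/3
  d8 = d6/4 = 13/48
  d9 = d8 + d7*4 = 461/48
  d10 = d9*5 - d4/2 - d7/2 = 2225/48
  d11 = d8 - d5 = -1/16
Walk from origin (0, 0):
  seg 1: right by d7 = 7/3 → (7/3, 0)
  seg 2: up by d9 = 461/48 → (7/3, 461/48)
  seg 3: down by d6 = 13/12 → (7/3, 409/48)
  seg 4: down by d5 = 1/3 → (7/3, 131/16)
  seg 5: right by d11 = -1/16 → (109/48, 131/16)
  seg 6: down by d2 = 9/4 → (109/48, 95/16)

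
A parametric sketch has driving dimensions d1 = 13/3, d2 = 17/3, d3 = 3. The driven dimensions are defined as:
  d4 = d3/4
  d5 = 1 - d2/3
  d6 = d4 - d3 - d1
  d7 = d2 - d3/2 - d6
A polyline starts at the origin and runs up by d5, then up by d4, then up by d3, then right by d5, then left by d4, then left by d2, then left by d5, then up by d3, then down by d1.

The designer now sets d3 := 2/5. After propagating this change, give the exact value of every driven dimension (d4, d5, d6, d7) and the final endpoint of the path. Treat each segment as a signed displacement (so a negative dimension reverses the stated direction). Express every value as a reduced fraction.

d4 = 1/10
d5 = -8/9
d6 = -139/30
d7 = 101/10
endpoint = (-173/30, -389/90)

Apply edit: d3 := 2/5
  d4 = d3/4 = 1/10
  d5 = 1 - d2/3 = -8/9
  d6 = d4 - d3 - d1 = -139/30
  d7 = d2 - d3/2 - d6 = 101/10
Walk from origin (0, 0):
  seg 1: up by d5 = -8/9 → (0, -8/9)
  seg 2: up by d4 = 1/10 → (0, -71/90)
  seg 3: up by d3 = 2/5 → (0, -7/18)
  seg 4: right by d5 = -8/9 → (-8/9, -7/18)
  seg 5: left by d4 = 1/10 → (-89/90, -7/18)
  seg 6: left by d2 = 17/3 → (-599/90, -7/18)
  seg 7: left by d5 = -8/9 → (-173/30, -7/18)
  seg 8: up by d3 = 2/5 → (-173/30, 1/90)
  seg 9: down by d1 = 13/3 → (-173/30, -389/90)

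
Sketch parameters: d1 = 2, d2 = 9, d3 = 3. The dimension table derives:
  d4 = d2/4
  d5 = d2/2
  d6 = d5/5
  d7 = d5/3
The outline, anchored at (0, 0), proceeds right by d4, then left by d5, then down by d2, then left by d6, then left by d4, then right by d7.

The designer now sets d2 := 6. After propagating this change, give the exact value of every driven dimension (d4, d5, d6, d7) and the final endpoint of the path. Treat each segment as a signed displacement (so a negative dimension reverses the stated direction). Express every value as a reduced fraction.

d4 = 3/2
d5 = 3
d6 = 3/5
d7 = 1
endpoint = (-13/5, -6)

Apply edit: d2 := 6
  d4 = d2/4 = 3/2
  d5 = d2/2 = 3
  d6 = d5/5 = 3/5
  d7 = d5/3 = 1
Walk from origin (0, 0):
  seg 1: right by d4 = 3/2 → (3/2, 0)
  seg 2: left by d5 = 3 → (-3/2, 0)
  seg 3: down by d2 = 6 → (-3/2, -6)
  seg 4: left by d6 = 3/5 → (-21/10, -6)
  seg 5: left by d4 = 3/2 → (-18/5, -6)
  seg 6: right by d7 = 1 → (-13/5, -6)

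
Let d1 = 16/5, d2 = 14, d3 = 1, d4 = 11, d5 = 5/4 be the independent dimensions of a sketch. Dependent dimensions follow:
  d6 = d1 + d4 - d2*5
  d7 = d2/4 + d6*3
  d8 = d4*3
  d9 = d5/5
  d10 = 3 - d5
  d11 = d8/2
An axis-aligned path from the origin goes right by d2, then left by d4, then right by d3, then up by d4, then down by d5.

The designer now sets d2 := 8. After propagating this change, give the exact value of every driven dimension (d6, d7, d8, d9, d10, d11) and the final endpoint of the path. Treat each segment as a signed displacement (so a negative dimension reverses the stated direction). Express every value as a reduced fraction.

Apply edit: d2 := 8
  d6 = d1 + d4 - d2*5 = -129/5
  d7 = d2/4 + d6*3 = -377/5
  d8 = d4*3 = 33
  d9 = d5/5 = 1/4
  d10 = 3 - d5 = 7/4
  d11 = d8/2 = 33/2
Walk from origin (0, 0):
  seg 1: right by d2 = 8 → (8, 0)
  seg 2: left by d4 = 11 → (-3, 0)
  seg 3: right by d3 = 1 → (-2, 0)
  seg 4: up by d4 = 11 → (-2, 11)
  seg 5: down by d5 = 5/4 → (-2, 39/4)

d6 = -129/5
d7 = -377/5
d8 = 33
d9 = 1/4
d10 = 7/4
d11 = 33/2
endpoint = (-2, 39/4)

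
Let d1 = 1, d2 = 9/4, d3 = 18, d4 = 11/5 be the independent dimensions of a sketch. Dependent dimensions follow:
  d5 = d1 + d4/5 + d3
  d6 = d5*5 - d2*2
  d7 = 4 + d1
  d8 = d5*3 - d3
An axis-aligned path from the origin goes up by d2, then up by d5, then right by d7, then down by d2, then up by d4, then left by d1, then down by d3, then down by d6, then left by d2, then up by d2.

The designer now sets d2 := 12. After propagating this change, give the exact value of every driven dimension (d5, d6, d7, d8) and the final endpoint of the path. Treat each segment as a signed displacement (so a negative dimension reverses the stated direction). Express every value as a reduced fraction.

d5 = 486/25
d6 = 366/5
d7 = 5
d8 = 1008/25
endpoint = (-8, -1439/25)

Apply edit: d2 := 12
  d5 = d1 + d4/5 + d3 = 486/25
  d6 = d5*5 - d2*2 = 366/5
  d7 = 4 + d1 = 5
  d8 = d5*3 - d3 = 1008/25
Walk from origin (0, 0):
  seg 1: up by d2 = 12 → (0, 12)
  seg 2: up by d5 = 486/25 → (0, 786/25)
  seg 3: right by d7 = 5 → (5, 786/25)
  seg 4: down by d2 = 12 → (5, 486/25)
  seg 5: up by d4 = 11/5 → (5, 541/25)
  seg 6: left by d1 = 1 → (4, 541/25)
  seg 7: down by d3 = 18 → (4, 91/25)
  seg 8: down by d6 = 366/5 → (4, -1739/25)
  seg 9: left by d2 = 12 → (-8, -1739/25)
  seg 10: up by d2 = 12 → (-8, -1439/25)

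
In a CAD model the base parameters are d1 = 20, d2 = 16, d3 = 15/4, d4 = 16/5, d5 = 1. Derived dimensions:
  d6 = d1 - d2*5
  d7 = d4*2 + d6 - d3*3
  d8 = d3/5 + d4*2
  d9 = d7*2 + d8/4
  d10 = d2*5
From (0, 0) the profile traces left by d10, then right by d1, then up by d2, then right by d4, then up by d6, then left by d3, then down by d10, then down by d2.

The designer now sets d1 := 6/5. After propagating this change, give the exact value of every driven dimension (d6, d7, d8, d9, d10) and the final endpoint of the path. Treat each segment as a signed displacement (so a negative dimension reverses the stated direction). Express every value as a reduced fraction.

d6 = -394/5
d7 = -1673/20
d8 = 143/20
d9 = -13241/80
d10 = 80
endpoint = (-1587/20, -794/5)

Apply edit: d1 := 6/5
  d6 = d1 - d2*5 = -394/5
  d7 = d4*2 + d6 - d3*3 = -1673/20
  d8 = d3/5 + d4*2 = 143/20
  d9 = d7*2 + d8/4 = -13241/80
  d10 = d2*5 = 80
Walk from origin (0, 0):
  seg 1: left by d10 = 80 → (-80, 0)
  seg 2: right by d1 = 6/5 → (-394/5, 0)
  seg 3: up by d2 = 16 → (-394/5, 16)
  seg 4: right by d4 = 16/5 → (-378/5, 16)
  seg 5: up by d6 = -394/5 → (-378/5, -314/5)
  seg 6: left by d3 = 15/4 → (-1587/20, -314/5)
  seg 7: down by d10 = 80 → (-1587/20, -714/5)
  seg 8: down by d2 = 16 → (-1587/20, -794/5)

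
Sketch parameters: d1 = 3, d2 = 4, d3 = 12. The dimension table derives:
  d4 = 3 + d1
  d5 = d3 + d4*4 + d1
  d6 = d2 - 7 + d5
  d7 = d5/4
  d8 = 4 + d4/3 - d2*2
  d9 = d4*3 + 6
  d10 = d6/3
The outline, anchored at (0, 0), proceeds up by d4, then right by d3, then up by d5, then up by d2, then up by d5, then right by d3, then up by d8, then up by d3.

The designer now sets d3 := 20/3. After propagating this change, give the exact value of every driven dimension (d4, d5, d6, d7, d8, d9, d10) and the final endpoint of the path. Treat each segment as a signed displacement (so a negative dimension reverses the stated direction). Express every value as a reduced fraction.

d4 = 6
d5 = 101/3
d6 = 92/3
d7 = 101/12
d8 = -2
d9 = 24
d10 = 92/9
endpoint = (40/3, 82)

Apply edit: d3 := 20/3
  d4 = 3 + d1 = 6
  d5 = d3 + d4*4 + d1 = 101/3
  d6 = d2 - 7 + d5 = 92/3
  d7 = d5/4 = 101/12
  d8 = 4 + d4/3 - d2*2 = -2
  d9 = d4*3 + 6 = 24
  d10 = d6/3 = 92/9
Walk from origin (0, 0):
  seg 1: up by d4 = 6 → (0, 6)
  seg 2: right by d3 = 20/3 → (20/3, 6)
  seg 3: up by d5 = 101/3 → (20/3, 119/3)
  seg 4: up by d2 = 4 → (20/3, 131/3)
  seg 5: up by d5 = 101/3 → (20/3, 232/3)
  seg 6: right by d3 = 20/3 → (40/3, 232/3)
  seg 7: up by d8 = -2 → (40/3, 226/3)
  seg 8: up by d3 = 20/3 → (40/3, 82)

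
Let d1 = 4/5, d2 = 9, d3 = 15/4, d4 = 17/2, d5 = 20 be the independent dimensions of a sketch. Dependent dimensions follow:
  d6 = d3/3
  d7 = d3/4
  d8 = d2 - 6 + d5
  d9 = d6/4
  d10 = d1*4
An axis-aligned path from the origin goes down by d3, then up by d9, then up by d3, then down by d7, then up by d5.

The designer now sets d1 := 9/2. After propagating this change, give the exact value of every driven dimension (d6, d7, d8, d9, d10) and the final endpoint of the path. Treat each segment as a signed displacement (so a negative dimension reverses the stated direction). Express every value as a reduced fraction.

Apply edit: d1 := 9/2
  d6 = d3/3 = 5/4
  d7 = d3/4 = 15/16
  d8 = d2 - 6 + d5 = 23
  d9 = d6/4 = 5/16
  d10 = d1*4 = 18
Walk from origin (0, 0):
  seg 1: down by d3 = 15/4 → (0, -15/4)
  seg 2: up by d9 = 5/16 → (0, -55/16)
  seg 3: up by d3 = 15/4 → (0, 5/16)
  seg 4: down by d7 = 15/16 → (0, -5/8)
  seg 5: up by d5 = 20 → (0, 155/8)

d6 = 5/4
d7 = 15/16
d8 = 23
d9 = 5/16
d10 = 18
endpoint = (0, 155/8)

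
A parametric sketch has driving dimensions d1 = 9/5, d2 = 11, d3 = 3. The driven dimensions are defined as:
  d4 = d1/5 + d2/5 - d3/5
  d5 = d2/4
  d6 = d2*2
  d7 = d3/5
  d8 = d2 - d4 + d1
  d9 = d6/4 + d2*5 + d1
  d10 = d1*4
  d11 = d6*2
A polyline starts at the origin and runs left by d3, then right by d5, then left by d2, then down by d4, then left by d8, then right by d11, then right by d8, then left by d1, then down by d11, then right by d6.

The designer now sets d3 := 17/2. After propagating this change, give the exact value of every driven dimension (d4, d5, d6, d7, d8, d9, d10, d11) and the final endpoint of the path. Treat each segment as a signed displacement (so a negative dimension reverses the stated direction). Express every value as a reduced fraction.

d4 = 43/50
d5 = 11/4
d6 = 22
d7 = 17/10
d8 = 597/50
d9 = 623/10
d10 = 36/5
d11 = 44
endpoint = (949/20, -2243/50)

Apply edit: d3 := 17/2
  d4 = d1/5 + d2/5 - d3/5 = 43/50
  d5 = d2/4 = 11/4
  d6 = d2*2 = 22
  d7 = d3/5 = 17/10
  d8 = d2 - d4 + d1 = 597/50
  d9 = d6/4 + d2*5 + d1 = 623/10
  d10 = d1*4 = 36/5
  d11 = d6*2 = 44
Walk from origin (0, 0):
  seg 1: left by d3 = 17/2 → (-17/2, 0)
  seg 2: right by d5 = 11/4 → (-23/4, 0)
  seg 3: left by d2 = 11 → (-67/4, 0)
  seg 4: down by d4 = 43/50 → (-67/4, -43/50)
  seg 5: left by d8 = 597/50 → (-2869/100, -43/50)
  seg 6: right by d11 = 44 → (1531/100, -43/50)
  seg 7: right by d8 = 597/50 → (109/4, -43/50)
  seg 8: left by d1 = 9/5 → (509/20, -43/50)
  seg 9: down by d11 = 44 → (509/20, -2243/50)
  seg 10: right by d6 = 22 → (949/20, -2243/50)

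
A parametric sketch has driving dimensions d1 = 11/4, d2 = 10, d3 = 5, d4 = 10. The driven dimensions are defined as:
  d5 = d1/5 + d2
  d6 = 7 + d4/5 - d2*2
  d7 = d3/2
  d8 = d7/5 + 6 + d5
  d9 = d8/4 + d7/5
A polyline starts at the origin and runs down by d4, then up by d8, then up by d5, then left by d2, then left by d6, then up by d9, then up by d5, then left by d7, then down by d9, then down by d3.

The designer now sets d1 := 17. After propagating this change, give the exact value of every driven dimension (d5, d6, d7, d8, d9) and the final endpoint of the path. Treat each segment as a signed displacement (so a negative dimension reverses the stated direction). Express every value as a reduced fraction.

d5 = 67/5
d6 = -11
d7 = 5/2
d8 = 199/10
d9 = 219/40
endpoint = (-3/2, 317/10)

Apply edit: d1 := 17
  d5 = d1/5 + d2 = 67/5
  d6 = 7 + d4/5 - d2*2 = -11
  d7 = d3/2 = 5/2
  d8 = d7/5 + 6 + d5 = 199/10
  d9 = d8/4 + d7/5 = 219/40
Walk from origin (0, 0):
  seg 1: down by d4 = 10 → (0, -10)
  seg 2: up by d8 = 199/10 → (0, 99/10)
  seg 3: up by d5 = 67/5 → (0, 233/10)
  seg 4: left by d2 = 10 → (-10, 233/10)
  seg 5: left by d6 = -11 → (1, 233/10)
  seg 6: up by d9 = 219/40 → (1, 1151/40)
  seg 7: up by d5 = 67/5 → (1, 1687/40)
  seg 8: left by d7 = 5/2 → (-3/2, 1687/40)
  seg 9: down by d9 = 219/40 → (-3/2, 367/10)
  seg 10: down by d3 = 5 → (-3/2, 317/10)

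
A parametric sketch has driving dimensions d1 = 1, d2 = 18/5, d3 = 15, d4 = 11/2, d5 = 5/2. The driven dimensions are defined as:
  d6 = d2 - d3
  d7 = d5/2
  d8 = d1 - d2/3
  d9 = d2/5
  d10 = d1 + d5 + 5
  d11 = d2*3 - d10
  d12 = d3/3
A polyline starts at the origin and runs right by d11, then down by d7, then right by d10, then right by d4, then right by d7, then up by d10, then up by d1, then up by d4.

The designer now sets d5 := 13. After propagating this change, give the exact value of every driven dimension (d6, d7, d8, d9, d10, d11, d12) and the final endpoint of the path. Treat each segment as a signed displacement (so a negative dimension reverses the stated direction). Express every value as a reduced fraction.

Apply edit: d5 := 13
  d6 = d2 - d3 = -57/5
  d7 = d5/2 = 13/2
  d8 = d1 - d2/3 = -1/5
  d9 = d2/5 = 18/25
  d10 = d1 + d5 + 5 = 19
  d11 = d2*3 - d10 = -41/5
  d12 = d3/3 = 5
Walk from origin (0, 0):
  seg 1: right by d11 = -41/5 → (-41/5, 0)
  seg 2: down by d7 = 13/2 → (-41/5, -13/2)
  seg 3: right by d10 = 19 → (54/5, -13/2)
  seg 4: right by d4 = 11/2 → (163/10, -13/2)
  seg 5: right by d7 = 13/2 → (114/5, -13/2)
  seg 6: up by d10 = 19 → (114/5, 25/2)
  seg 7: up by d1 = 1 → (114/5, 27/2)
  seg 8: up by d4 = 11/2 → (114/5, 19)

d6 = -57/5
d7 = 13/2
d8 = -1/5
d9 = 18/25
d10 = 19
d11 = -41/5
d12 = 5
endpoint = (114/5, 19)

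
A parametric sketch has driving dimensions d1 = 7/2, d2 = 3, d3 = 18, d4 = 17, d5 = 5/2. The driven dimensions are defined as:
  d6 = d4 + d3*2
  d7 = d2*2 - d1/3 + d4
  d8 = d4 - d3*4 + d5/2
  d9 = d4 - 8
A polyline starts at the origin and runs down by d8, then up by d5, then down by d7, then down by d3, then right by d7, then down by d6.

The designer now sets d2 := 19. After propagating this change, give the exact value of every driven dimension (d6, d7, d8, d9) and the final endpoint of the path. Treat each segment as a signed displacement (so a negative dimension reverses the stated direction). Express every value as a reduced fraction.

Apply edit: d2 := 19
  d6 = d4 + d3*2 = 53
  d7 = d2*2 - d1/3 + d4 = 323/6
  d8 = d4 - d3*4 + d5/2 = -215/4
  d9 = d4 - 8 = 9
Walk from origin (0, 0):
  seg 1: down by d8 = -215/4 → (0, 215/4)
  seg 2: up by d5 = 5/2 → (0, 225/4)
  seg 3: down by d7 = 323/6 → (0, 29/12)
  seg 4: down by d3 = 18 → (0, -187/12)
  seg 5: right by d7 = 323/6 → (323/6, -187/12)
  seg 6: down by d6 = 53 → (323/6, -823/12)

d6 = 53
d7 = 323/6
d8 = -215/4
d9 = 9
endpoint = (323/6, -823/12)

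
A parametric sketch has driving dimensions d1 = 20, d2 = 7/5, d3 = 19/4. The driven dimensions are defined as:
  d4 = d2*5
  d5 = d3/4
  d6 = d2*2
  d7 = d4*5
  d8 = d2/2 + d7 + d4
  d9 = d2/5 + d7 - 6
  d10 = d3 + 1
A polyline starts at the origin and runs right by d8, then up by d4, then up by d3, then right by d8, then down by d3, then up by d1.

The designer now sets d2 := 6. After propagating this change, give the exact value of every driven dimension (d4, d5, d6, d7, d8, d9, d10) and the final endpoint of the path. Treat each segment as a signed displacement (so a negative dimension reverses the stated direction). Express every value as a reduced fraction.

Apply edit: d2 := 6
  d4 = d2*5 = 30
  d5 = d3/4 = 19/16
  d6 = d2*2 = 12
  d7 = d4*5 = 150
  d8 = d2/2 + d7 + d4 = 183
  d9 = d2/5 + d7 - 6 = 726/5
  d10 = d3 + 1 = 23/4
Walk from origin (0, 0):
  seg 1: right by d8 = 183 → (183, 0)
  seg 2: up by d4 = 30 → (183, 30)
  seg 3: up by d3 = 19/4 → (183, 139/4)
  seg 4: right by d8 = 183 → (366, 139/4)
  seg 5: down by d3 = 19/4 → (366, 30)
  seg 6: up by d1 = 20 → (366, 50)

d4 = 30
d5 = 19/16
d6 = 12
d7 = 150
d8 = 183
d9 = 726/5
d10 = 23/4
endpoint = (366, 50)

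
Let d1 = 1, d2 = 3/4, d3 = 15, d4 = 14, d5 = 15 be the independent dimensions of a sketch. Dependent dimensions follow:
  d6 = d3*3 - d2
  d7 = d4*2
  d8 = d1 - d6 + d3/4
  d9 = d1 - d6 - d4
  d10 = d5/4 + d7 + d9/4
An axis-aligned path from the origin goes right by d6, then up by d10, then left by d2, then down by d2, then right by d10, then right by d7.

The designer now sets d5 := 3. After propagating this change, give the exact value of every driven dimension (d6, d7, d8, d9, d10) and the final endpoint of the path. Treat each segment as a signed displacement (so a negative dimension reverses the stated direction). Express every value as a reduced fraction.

d6 = 177/4
d7 = 28
d8 = -79/2
d9 = -229/4
d10 = 231/16
endpoint = (1375/16, 219/16)

Apply edit: d5 := 3
  d6 = d3*3 - d2 = 177/4
  d7 = d4*2 = 28
  d8 = d1 - d6 + d3/4 = -79/2
  d9 = d1 - d6 - d4 = -229/4
  d10 = d5/4 + d7 + d9/4 = 231/16
Walk from origin (0, 0):
  seg 1: right by d6 = 177/4 → (177/4, 0)
  seg 2: up by d10 = 231/16 → (177/4, 231/16)
  seg 3: left by d2 = 3/4 → (87/2, 231/16)
  seg 4: down by d2 = 3/4 → (87/2, 219/16)
  seg 5: right by d10 = 231/16 → (927/16, 219/16)
  seg 6: right by d7 = 28 → (1375/16, 219/16)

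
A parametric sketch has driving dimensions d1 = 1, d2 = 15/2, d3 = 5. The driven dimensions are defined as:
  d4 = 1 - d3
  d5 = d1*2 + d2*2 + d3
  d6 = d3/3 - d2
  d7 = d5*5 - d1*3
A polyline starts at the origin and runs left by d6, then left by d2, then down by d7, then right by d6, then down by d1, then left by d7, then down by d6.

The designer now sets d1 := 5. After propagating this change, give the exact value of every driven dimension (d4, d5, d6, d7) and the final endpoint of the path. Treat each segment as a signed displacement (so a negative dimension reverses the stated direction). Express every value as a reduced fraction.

d4 = -4
d5 = 30
d6 = -35/6
d7 = 135
endpoint = (-285/2, -805/6)

Apply edit: d1 := 5
  d4 = 1 - d3 = -4
  d5 = d1*2 + d2*2 + d3 = 30
  d6 = d3/3 - d2 = -35/6
  d7 = d5*5 - d1*3 = 135
Walk from origin (0, 0):
  seg 1: left by d6 = -35/6 → (35/6, 0)
  seg 2: left by d2 = 15/2 → (-5/3, 0)
  seg 3: down by d7 = 135 → (-5/3, -135)
  seg 4: right by d6 = -35/6 → (-15/2, -135)
  seg 5: down by d1 = 5 → (-15/2, -140)
  seg 6: left by d7 = 135 → (-285/2, -140)
  seg 7: down by d6 = -35/6 → (-285/2, -805/6)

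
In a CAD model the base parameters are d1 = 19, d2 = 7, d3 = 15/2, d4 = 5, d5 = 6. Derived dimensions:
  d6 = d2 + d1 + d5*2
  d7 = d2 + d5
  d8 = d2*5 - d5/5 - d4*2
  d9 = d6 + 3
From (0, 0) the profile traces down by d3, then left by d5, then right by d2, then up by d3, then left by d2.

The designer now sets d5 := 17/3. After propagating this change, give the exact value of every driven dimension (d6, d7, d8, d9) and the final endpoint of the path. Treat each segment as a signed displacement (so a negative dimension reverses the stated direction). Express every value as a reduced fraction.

Apply edit: d5 := 17/3
  d6 = d2 + d1 + d5*2 = 112/3
  d7 = d2 + d5 = 38/3
  d8 = d2*5 - d5/5 - d4*2 = 358/15
  d9 = d6 + 3 = 121/3
Walk from origin (0, 0):
  seg 1: down by d3 = 15/2 → (0, -15/2)
  seg 2: left by d5 = 17/3 → (-17/3, -15/2)
  seg 3: right by d2 = 7 → (4/3, -15/2)
  seg 4: up by d3 = 15/2 → (4/3, 0)
  seg 5: left by d2 = 7 → (-17/3, 0)

d6 = 112/3
d7 = 38/3
d8 = 358/15
d9 = 121/3
endpoint = (-17/3, 0)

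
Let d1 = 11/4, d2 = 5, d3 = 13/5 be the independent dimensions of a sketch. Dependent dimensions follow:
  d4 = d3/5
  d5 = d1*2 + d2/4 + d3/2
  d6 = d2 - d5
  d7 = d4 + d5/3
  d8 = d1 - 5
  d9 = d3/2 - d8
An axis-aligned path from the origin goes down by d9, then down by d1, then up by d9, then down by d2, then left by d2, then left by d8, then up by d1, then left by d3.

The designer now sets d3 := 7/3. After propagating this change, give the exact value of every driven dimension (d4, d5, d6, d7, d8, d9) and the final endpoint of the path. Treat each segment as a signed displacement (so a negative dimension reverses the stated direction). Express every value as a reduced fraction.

Apply edit: d3 := 7/3
  d4 = d3/5 = 7/15
  d5 = d1*2 + d2/4 + d3/2 = 95/12
  d6 = d2 - d5 = -35/12
  d7 = d4 + d5/3 = 559/180
  d8 = d1 - 5 = -9/4
  d9 = d3/2 - d8 = 41/12
Walk from origin (0, 0):
  seg 1: down by d9 = 41/12 → (0, -41/12)
  seg 2: down by d1 = 11/4 → (0, -37/6)
  seg 3: up by d9 = 41/12 → (0, -11/4)
  seg 4: down by d2 = 5 → (0, -31/4)
  seg 5: left by d2 = 5 → (-5, -31/4)
  seg 6: left by d8 = -9/4 → (-11/4, -31/4)
  seg 7: up by d1 = 11/4 → (-11/4, -5)
  seg 8: left by d3 = 7/3 → (-61/12, -5)

d4 = 7/15
d5 = 95/12
d6 = -35/12
d7 = 559/180
d8 = -9/4
d9 = 41/12
endpoint = (-61/12, -5)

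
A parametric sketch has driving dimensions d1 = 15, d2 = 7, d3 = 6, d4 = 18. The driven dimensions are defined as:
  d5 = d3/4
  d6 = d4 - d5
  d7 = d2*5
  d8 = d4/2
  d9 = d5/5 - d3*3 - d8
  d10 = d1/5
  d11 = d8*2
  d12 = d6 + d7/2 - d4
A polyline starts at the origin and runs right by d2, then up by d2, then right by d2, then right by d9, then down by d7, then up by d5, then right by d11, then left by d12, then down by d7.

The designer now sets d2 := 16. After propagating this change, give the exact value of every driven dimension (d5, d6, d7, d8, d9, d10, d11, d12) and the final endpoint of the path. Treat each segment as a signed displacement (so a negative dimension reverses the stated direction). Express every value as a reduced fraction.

d5 = 3/2
d6 = 33/2
d7 = 80
d8 = 9
d9 = -267/10
d10 = 3
d11 = 18
d12 = 77/2
endpoint = (-76/5, -285/2)

Apply edit: d2 := 16
  d5 = d3/4 = 3/2
  d6 = d4 - d5 = 33/2
  d7 = d2*5 = 80
  d8 = d4/2 = 9
  d9 = d5/5 - d3*3 - d8 = -267/10
  d10 = d1/5 = 3
  d11 = d8*2 = 18
  d12 = d6 + d7/2 - d4 = 77/2
Walk from origin (0, 0):
  seg 1: right by d2 = 16 → (16, 0)
  seg 2: up by d2 = 16 → (16, 16)
  seg 3: right by d2 = 16 → (32, 16)
  seg 4: right by d9 = -267/10 → (53/10, 16)
  seg 5: down by d7 = 80 → (53/10, -64)
  seg 6: up by d5 = 3/2 → (53/10, -125/2)
  seg 7: right by d11 = 18 → (233/10, -125/2)
  seg 8: left by d12 = 77/2 → (-76/5, -125/2)
  seg 9: down by d7 = 80 → (-76/5, -285/2)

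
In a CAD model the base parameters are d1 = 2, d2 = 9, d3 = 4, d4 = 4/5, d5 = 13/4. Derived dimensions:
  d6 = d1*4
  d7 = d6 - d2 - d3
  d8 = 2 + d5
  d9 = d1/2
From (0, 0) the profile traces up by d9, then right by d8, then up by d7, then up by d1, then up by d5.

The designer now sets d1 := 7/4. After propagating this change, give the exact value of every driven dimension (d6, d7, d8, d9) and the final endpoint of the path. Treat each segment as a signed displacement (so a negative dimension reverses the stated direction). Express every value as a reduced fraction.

Apply edit: d1 := 7/4
  d6 = d1*4 = 7
  d7 = d6 - d2 - d3 = -6
  d8 = 2 + d5 = 21/4
  d9 = d1/2 = 7/8
Walk from origin (0, 0):
  seg 1: up by d9 = 7/8 → (0, 7/8)
  seg 2: right by d8 = 21/4 → (21/4, 7/8)
  seg 3: up by d7 = -6 → (21/4, -41/8)
  seg 4: up by d1 = 7/4 → (21/4, -27/8)
  seg 5: up by d5 = 13/4 → (21/4, -1/8)

d6 = 7
d7 = -6
d8 = 21/4
d9 = 7/8
endpoint = (21/4, -1/8)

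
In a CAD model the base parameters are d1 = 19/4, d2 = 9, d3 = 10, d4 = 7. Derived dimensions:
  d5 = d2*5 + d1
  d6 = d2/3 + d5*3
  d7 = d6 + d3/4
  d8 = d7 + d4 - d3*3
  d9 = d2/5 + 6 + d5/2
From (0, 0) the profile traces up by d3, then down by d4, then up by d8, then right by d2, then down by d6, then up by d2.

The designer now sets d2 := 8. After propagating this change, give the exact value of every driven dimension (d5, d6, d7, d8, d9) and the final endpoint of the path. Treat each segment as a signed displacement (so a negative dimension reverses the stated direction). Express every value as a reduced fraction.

d5 = 179/4
d6 = 1643/12
d7 = 1673/12
d8 = 1397/12
d9 = 1199/40
endpoint = (8, -19/2)

Apply edit: d2 := 8
  d5 = d2*5 + d1 = 179/4
  d6 = d2/3 + d5*3 = 1643/12
  d7 = d6 + d3/4 = 1673/12
  d8 = d7 + d4 - d3*3 = 1397/12
  d9 = d2/5 + 6 + d5/2 = 1199/40
Walk from origin (0, 0):
  seg 1: up by d3 = 10 → (0, 10)
  seg 2: down by d4 = 7 → (0, 3)
  seg 3: up by d8 = 1397/12 → (0, 1433/12)
  seg 4: right by d2 = 8 → (8, 1433/12)
  seg 5: down by d6 = 1643/12 → (8, -35/2)
  seg 6: up by d2 = 8 → (8, -19/2)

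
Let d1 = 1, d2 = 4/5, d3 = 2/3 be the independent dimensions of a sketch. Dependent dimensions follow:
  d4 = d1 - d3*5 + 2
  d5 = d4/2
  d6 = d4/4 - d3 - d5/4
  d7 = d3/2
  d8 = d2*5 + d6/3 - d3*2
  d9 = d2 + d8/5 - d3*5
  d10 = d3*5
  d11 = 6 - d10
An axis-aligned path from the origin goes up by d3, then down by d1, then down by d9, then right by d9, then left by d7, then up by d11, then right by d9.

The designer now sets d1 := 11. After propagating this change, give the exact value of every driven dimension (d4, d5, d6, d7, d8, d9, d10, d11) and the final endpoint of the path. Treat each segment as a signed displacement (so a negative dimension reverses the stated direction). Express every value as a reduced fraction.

Apply edit: d1 := 11
  d4 = d1 - d3*5 + 2 = 29/3
  d5 = d4/2 = 29/6
  d6 = d4/4 - d3 - d5/4 = 13/24
  d7 = d3/2 = 1/3
  d8 = d2*5 + d6/3 - d3*2 = 205/72
  d9 = d2 + d8/5 - d3*5 = -707/360
  d10 = d3*5 = 10/3
  d11 = 6 - d10 = 8/3
Walk from origin (0, 0):
  seg 1: up by d3 = 2/3 → (0, 2/3)
  seg 2: down by d1 = 11 → (0, -31/3)
  seg 3: down by d9 = -707/360 → (0, -3013/360)
  seg 4: right by d9 = -707/360 → (-707/360, -3013/360)
  seg 5: left by d7 = 1/3 → (-827/360, -3013/360)
  seg 6: up by d11 = 8/3 → (-827/360, -2053/360)
  seg 7: right by d9 = -707/360 → (-767/180, -2053/360)

d4 = 29/3
d5 = 29/6
d6 = 13/24
d7 = 1/3
d8 = 205/72
d9 = -707/360
d10 = 10/3
d11 = 8/3
endpoint = (-767/180, -2053/360)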